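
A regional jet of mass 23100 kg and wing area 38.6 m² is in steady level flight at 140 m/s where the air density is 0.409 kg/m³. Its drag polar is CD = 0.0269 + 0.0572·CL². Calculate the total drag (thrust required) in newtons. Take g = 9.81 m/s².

D = 23100 N

In steady level flight, lift balances weight: W = mg = 23100 × 9.81 = 2.2661×10^5 N.
q = ½ρv² = ½ × 0.409 × 140² = 4008 Pa.
CL = 2W/(ρv²S) = 2×2.2661×10^5/(0.409×140²×38.6) = 1.465.
CD = 0.0269 + 0.0572 × 1.465² = 0.1496.
D = q·S·CD = 4008 × 38.6 × 0.1496 = 23150 N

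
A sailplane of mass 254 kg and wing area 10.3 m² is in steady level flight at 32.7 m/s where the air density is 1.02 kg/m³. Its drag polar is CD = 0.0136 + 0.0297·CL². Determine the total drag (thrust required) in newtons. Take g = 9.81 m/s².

Weight W = mg = 254 × 9.81 = 2491.7 N; in level flight L = W.
q = ½ρv² = ½ × 1.02 × 32.7² = 545.3 Pa.
Required CL = L/(qS) = 2491.7/(545.3·10.3) = 0.4436.
CD = 0.0136 + 0.0297 × 0.4436² = 0.01944.
D = q·S·CD = 545.3 × 10.3 × 0.01944 = 109.2 N

D = 109 N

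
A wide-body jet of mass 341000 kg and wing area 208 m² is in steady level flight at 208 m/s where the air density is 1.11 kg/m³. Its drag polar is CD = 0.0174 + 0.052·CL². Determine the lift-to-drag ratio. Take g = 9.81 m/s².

L/D = 16.4

Level flight ⇒ L = W = m·g = 341000 × 9.81 = 3.3452×10^6 N.
Dynamic pressure q = 0.5 × 1.11 × 208² = 24010 Pa.
CL = 2W/(ρv²S) = 2×3.3452×10^6/(1.11×208²×208) = 0.6698.
CD = 0.0174 + 0.052 × 0.6698² = 0.04073.
L/D = CL/CD = 0.6698 / 0.04073 = 16.4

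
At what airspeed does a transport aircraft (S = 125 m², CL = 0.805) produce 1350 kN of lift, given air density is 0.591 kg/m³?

L = ½ρv²S·CL ⇒ v = √(2L/(ρ·S·CL))
v = √(2 × 1.35×10^6 / (0.591 × 125 × 0.805)) = √45400 = 213 m/s

v = 213 m/s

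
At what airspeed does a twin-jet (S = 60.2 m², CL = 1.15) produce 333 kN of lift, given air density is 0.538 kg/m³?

L = ½ρv²S·CL ⇒ v = √(2L/(ρ·S·CL))
v = √(2 × 3.33×10^5 / (0.538 × 60.2 × 1.15)) = √17880 = 134 m/s

v = 134 m/s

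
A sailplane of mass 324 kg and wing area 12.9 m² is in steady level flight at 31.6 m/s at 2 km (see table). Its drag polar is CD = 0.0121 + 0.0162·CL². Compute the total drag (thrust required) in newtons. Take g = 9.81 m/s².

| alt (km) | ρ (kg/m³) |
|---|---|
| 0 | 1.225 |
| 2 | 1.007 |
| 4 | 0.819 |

D = 104 N

At 2 km, from the table: ρ = 1.007 kg/m³.
Level flight ⇒ L = W = m·g = 324 × 9.81 = 3178.4 N.
Dynamic pressure q = 0.5 × 1.007 × 31.6² = 502.8 Pa.
Required CL = L/(qS) = 3178.4/(502.8·12.9) = 0.4901.
CD = 0.0121 + 0.0162 × 0.4901² = 0.01599.
D = q·S·CD = 502.8 × 12.9 × 0.01599 = 103.7 N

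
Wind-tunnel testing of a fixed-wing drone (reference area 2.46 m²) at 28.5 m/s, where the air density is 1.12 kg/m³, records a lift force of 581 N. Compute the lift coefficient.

CL = 0.519

From L = ½ρv²S·CL, rearranging gives CL = 2L/(ρv²S).
CL = 2 × 581 / (1.12 × 28.5² × 2.46) = 0.519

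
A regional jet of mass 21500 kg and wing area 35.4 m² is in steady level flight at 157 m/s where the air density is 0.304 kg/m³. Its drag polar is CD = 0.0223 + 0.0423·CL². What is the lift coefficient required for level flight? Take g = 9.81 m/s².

In steady level flight, lift balances weight: W = mg = 21500 × 9.81 = 2.1092×10^5 N.
q = ½ρv² = ½ × 0.304 × 157² = 3747 Pa.
CL = 2W/(ρv²S) = 2×2.1092×10^5/(0.304×157²×35.4) = 1.59.

CL = 1.59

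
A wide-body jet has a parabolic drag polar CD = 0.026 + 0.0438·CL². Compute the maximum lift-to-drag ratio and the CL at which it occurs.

For CD = CD0 + K·CL², (L/D)max occurs at CL* = √(CD0/K) and equals 1/(2√(K·CD0)).
(L/D)max = 1/(2√(0.0438 × 0.026)) = 1/(2 × 0.03375) = 14.8
CL* = √(0.026/0.0438) = 0.77

(L/D)max = 14.8, at CL = 0.77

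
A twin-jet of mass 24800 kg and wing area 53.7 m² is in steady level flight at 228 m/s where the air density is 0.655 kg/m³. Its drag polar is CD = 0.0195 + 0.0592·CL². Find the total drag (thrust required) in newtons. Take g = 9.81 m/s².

Weight W = mg = 24800 × 9.81 = 2.4329×10^5 N; in level flight L = W.
q = ½ρv² = ½ × 0.655 × 228² = 17020 Pa.
CL = 2W/(ρv²S) = 2×2.4329×10^5/(0.655×228²×53.7) = 0.2661.
CD = 0.0195 + 0.0592 × 0.2661² = 0.02369.
D = q·S·CD = 17020 × 53.7 × 0.02369 = 21660 N

D = 21700 N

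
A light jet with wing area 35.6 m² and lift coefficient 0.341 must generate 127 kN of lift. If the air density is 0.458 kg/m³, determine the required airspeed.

v = 214 m/s

L = ½ρv²S·CL ⇒ v = √(2L/(ρ·S·CL))
v = √(2 × 1.27×10^5 / (0.458 × 35.6 × 0.341)) = √45680 = 214 m/s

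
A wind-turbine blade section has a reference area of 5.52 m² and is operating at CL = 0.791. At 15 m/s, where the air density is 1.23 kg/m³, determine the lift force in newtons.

L = 604 N

L = ½ρv²S·CL = ½ × 1.23 × 15² × 5.52 × 0.791 = 604 N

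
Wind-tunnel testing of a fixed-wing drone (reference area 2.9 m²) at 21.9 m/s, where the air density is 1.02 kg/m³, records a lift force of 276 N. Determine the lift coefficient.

CL = 0.389

From L = ½ρv²S·CL, rearranging gives CL = 2L/(ρv²S).
CL = 2 × 276 / (1.02 × 21.9² × 2.9) = 0.389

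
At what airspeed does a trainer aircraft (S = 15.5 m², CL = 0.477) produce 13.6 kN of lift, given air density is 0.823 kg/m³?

v = 66.9 m/s

L = ½ρv²S·CL ⇒ v = √(2L/(ρ·S·CL))
v = √(2 × 13600 / (0.823 × 15.5 × 0.477)) = √4470 = 66.9 m/s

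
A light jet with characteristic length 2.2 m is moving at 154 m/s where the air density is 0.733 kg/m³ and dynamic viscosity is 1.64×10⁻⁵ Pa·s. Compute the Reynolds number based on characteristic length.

Re = 1.51×10^7

Re = ρ·v·c/μ = 0.733 × 154 × 2.2 / (1.64×10⁻⁵) = 1.51×10^7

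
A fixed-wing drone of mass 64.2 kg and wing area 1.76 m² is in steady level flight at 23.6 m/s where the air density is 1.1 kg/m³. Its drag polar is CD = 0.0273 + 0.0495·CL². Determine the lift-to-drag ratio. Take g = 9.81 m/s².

L/D = 12.3

In steady level flight, lift balances weight: W = mg = 64.2 × 9.81 = 629.8 N.
Dynamic pressure q = 0.5 × 1.1 × 23.6² = 306.3 Pa.
CL = 2W/(ρv²S) = 2×629.8/(1.1×23.6²×1.76) = 1.168.
CD = 0.0273 + 0.0495 × 1.168² = 0.09485.
L/D = CL/CD = 1.168 / 0.09485 = 12.3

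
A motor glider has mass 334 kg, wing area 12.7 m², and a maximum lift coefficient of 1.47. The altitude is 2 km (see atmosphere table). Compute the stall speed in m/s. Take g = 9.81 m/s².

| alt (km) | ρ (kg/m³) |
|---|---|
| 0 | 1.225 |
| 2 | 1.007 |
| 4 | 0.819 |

V_stall = 18.7 m/s

At 2 km, from the table: ρ = 1.007 kg/m³.
Stall occurs when L = W at CL,max. W = mg = 334 × 9.81 = 3277 N.
V_stall = √(2W/(ρ·S·CL,max)) = √(2 × 3277 / (1.007 × 12.7 × 1.47))
V_stall = √348.6 = 18.7 m/s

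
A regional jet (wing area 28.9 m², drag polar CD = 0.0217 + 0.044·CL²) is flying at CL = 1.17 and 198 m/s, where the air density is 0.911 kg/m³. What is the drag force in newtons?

D = 42300 N

CD = 0.0217 + 0.044 × 1.17² = 0.08193
D = ½ρv²S·CD = ½ × 0.911 × 198² × 28.9 × 0.08193 = 42300 N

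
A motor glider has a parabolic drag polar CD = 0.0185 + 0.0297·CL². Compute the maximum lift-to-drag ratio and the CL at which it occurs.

For CD = CD0 + K·CL², (L/D)max occurs at CL* = √(CD0/K) and equals 1/(2√(K·CD0)).
(L/D)max = 1/(2√(0.0297 × 0.0185)) = 1/(2 × 0.02344) = 21.3
CL* = √(0.0185/0.0297) = 0.789

(L/D)max = 21.3, at CL = 0.789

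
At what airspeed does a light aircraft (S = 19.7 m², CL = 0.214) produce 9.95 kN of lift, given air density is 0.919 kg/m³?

L = ½ρv²S·CL ⇒ v = √(2L/(ρ·S·CL))
v = √(2 × 9950 / (0.919 × 19.7 × 0.214)) = √5136 = 71.7 m/s

v = 71.7 m/s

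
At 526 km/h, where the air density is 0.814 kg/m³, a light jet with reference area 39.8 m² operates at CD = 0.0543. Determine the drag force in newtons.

D = 18800 N

Convert speed: v = 526 km/h ÷ 3.6 = 146.1 m/s.
D = ½ρv²S·CD = ½ × 0.814 × 146.1² × 39.8 × 0.0543 = 18800 N ≈ 18.8 kN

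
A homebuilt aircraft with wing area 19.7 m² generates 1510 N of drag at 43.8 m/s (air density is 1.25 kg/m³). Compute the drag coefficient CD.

From D = ½ρv²S·CD, rearranging gives CD = 2D/(ρv²S).
CD = 2 × 1510 / (1.25 × 43.8² × 19.7) = 0.0639

CD = 0.0639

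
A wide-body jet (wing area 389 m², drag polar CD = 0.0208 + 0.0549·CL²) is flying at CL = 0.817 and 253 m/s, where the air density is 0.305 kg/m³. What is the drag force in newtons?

D = 2.18×10^5 N

CD = 0.0208 + 0.0549 × 0.817² = 0.05745
D = ½ρv²S·CD = ½ × 0.305 × 253² × 389 × 0.05745 = 2.18×10^5 N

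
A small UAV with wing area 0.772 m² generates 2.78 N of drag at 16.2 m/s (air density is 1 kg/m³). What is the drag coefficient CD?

From D = ½ρv²S·CD, rearranging gives CD = 2D/(ρv²S).
CD = 2 × 2.78 / (1 × 16.2² × 0.772) = 0.0274

CD = 0.0274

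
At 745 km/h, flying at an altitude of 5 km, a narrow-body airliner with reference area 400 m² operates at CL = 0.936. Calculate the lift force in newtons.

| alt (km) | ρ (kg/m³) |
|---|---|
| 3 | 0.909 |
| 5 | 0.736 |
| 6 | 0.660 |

L = 5.9×10^6 N

At 5 km, from the table: ρ = 0.736 kg/m³.
Convert speed: v = 745 km/h ÷ 3.6 = 206.9 m/s.
L = ½ρv²S·CL = ½ × 0.736 × 206.9² × 400 × 0.936 = 5.9×10^6 N ≈ 5900 kN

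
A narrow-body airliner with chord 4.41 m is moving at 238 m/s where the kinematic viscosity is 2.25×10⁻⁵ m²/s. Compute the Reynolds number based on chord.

Re = 4.66×10^7

Re = v·c/ν = 238 × 4.41 / (2.25×10⁻⁵) = 4.66×10^7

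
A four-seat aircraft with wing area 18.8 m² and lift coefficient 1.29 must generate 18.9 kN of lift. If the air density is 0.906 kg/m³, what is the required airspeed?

v = 41.5 m/s

L = ½ρv²S·CL ⇒ v = √(2L/(ρ·S·CL))
v = √(2 × 18900 / (0.906 × 18.8 × 1.29)) = √1720 = 41.5 m/s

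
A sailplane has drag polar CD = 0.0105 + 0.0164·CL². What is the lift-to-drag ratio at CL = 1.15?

CD = 0.0105 + 0.0164 × 1.15² = 0.03219
L/D = CL/CD = 1.15 / 0.03219 = 35.7

L/D = 35.7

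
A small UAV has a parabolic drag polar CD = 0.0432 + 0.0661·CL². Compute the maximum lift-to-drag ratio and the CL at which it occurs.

For CD = CD0 + K·CL², (L/D)max occurs at CL* = √(CD0/K) and equals 1/(2√(K·CD0)).
(L/D)max = 1/(2√(0.0661 × 0.0432)) = 1/(2 × 0.05344) = 9.36
CL* = √(0.0432/0.0661) = 0.808

(L/D)max = 9.36, at CL = 0.808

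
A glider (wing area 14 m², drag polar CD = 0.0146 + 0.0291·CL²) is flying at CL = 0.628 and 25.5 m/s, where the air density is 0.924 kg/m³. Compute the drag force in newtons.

D = 110 N

CD = 0.0146 + 0.0291 × 0.628² = 0.02608
D = ½ρv²S·CD = ½ × 0.924 × 25.5² × 14 × 0.02608 = 110 N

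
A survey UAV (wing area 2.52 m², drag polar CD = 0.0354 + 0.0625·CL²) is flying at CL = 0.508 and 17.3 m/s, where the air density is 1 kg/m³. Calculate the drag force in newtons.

CD = 0.0354 + 0.0625 × 0.508² = 0.05153
D = ½ρv²S·CD = ½ × 1 × 17.3² × 2.52 × 0.05153 = 19.4 N

D = 19.4 N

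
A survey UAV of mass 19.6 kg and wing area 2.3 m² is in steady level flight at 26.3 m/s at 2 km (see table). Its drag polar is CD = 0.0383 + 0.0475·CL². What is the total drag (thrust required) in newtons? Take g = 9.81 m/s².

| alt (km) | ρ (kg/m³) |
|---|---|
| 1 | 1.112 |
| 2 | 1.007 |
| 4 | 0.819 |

At 2 km, from the table: ρ = 1.007 kg/m³.
In steady level flight, lift balances weight: W = mg = 19.6 × 9.81 = 192.28 N.
Dynamic pressure q = 0.5 × 1.007 × 26.3² = 348.3 Pa.
Required CL = L/(qS) = 192.28/(348.3·2.3) = 0.24.
CD = 0.0383 + 0.0475 × 0.24² = 0.04104.
D = q·S·CD = 348.3 × 2.3 × 0.04104 = 32.87 N

D = 32.9 N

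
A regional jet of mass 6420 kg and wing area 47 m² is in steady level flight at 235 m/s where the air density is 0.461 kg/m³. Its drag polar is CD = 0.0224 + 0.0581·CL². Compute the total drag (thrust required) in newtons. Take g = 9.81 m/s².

D = 13800 N

Weight W = mg = 6420 × 9.81 = 62980 N; in level flight L = W.
Dynamic pressure q = 0.5 × 0.461 × 235² = 12730 Pa.
Required CL = L/(qS) = 62980/(12730·47) = 0.1053.
CD = 0.0224 + 0.0581 × 0.1053² = 0.02304.
D = q·S·CD = 12730 × 47 × 0.02304 = 13790 N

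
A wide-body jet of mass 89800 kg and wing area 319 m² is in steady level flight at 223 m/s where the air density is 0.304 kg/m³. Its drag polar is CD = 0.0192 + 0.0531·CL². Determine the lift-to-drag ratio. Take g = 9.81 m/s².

L/D = 13.9

Weight W = mg = 89800 × 9.81 = 8.8094×10^5 N; in level flight L = W.
Dynamic pressure q = 0.5 × 0.304 × 223² = 7559 Pa.
Required CL = L/(qS) = 8.8094×10^5/(7559·319) = 0.3653.
CD = 0.0192 + 0.0531 × 0.3653² = 0.02629.
L/D = CL/CD = 0.3653 / 0.02629 = 13.9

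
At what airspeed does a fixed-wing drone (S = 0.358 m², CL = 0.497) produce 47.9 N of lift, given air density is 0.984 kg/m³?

v = 23.4 m/s

L = ½ρv²S·CL ⇒ v = √(2L/(ρ·S·CL))
v = √(2 × 47.9 / (0.984 × 0.358 × 0.497)) = √547.2 = 23.4 m/s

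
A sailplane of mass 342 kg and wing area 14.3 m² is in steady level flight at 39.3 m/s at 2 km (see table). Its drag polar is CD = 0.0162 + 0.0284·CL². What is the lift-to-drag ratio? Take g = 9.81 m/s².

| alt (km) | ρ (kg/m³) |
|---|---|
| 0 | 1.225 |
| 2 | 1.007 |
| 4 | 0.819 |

L/D = 16.1

At 2 km, from the table: ρ = 1.007 kg/m³.
In steady level flight, lift balances weight: W = mg = 342 × 9.81 = 3355 N.
Dynamic pressure q = 0.5 × 1.007 × 39.3² = 777.7 Pa.
Required CL = L/(qS) = 3355/(777.7·14.3) = 0.3017.
CD = 0.0162 + 0.0284 × 0.3017² = 0.01879.
L/D = CL/CD = 0.3017 / 0.01879 = 16.1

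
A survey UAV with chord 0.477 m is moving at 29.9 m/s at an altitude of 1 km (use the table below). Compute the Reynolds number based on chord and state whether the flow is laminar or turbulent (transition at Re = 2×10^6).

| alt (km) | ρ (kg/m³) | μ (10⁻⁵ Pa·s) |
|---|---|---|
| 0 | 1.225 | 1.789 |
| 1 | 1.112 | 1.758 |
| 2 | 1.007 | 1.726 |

Re = 9.02×10^5 (laminar)

At 1 km, from the table: ρ = 1.112 kg/m³, μ = 1.758×10⁻⁵ Pa·s.
Re = ρ·v·c/μ = 1.112 × 29.9 × 0.477 / (1.758×10⁻⁵) = 9.02×10^5
Since 9.02×10^5 < 2×10^6, the flow is laminar.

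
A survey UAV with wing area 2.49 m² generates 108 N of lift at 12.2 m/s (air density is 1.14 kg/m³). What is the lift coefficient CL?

From L = ½ρv²S·CL, rearranging gives CL = 2L/(ρv²S).
CL = 2 × 108 / (1.14 × 12.2² × 2.49) = 0.511

CL = 0.511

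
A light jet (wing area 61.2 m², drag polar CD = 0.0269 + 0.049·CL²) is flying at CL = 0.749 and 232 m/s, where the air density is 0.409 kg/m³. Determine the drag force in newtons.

D = 36600 N

CD = 0.0269 + 0.049 × 0.749² = 0.05439
D = ½ρv²S·CD = ½ × 0.409 × 232² × 61.2 × 0.05439 = 36600 N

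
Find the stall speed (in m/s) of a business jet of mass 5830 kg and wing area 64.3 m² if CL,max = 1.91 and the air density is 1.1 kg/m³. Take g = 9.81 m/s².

Stall occurs when L = W at CL,max. W = mg = 5830 × 9.81 = 57190 N.
V_stall = √(2W/(ρ·S·CL,max)) = √(2 × 57190 / (1.1 × 64.3 × 1.91))
V_stall = √846.7 = 29.1 m/s

V_stall = 29.1 m/s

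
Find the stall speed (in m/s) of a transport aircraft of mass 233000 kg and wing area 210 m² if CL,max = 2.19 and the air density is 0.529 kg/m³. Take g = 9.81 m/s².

At stall, lift equals weight: L = W = m·g = 233000 × 9.81 = 2.286×10^6 N.
From L = ½ρV²S·CL,max = W: V_stall = √(2W/(ρSCL,max)) = √(2·2.286×10^6/(0.529·210·2.19))
V_stall = √18790 = 137 m/s

V_stall = 137 m/s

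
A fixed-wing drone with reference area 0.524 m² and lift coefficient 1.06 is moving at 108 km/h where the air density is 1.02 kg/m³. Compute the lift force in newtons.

L = 255 N

Convert speed: v = 108 km/h ÷ 3.6 = 30 m/s.
Dynamic pressure q = ½ρv² = ½ × 1.02 × 30² = 459 Pa.
L = q·S·CL = 459 × 0.524 × 1.06 = 255 N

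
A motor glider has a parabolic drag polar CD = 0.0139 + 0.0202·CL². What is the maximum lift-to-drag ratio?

(L/D)max = 29.8

For CD = CD0 + K·CL², (L/D)max occurs at CL* = √(CD0/K) and equals 1/(2√(K·CD0)).
(L/D)max = 1/(2√(0.0202 × 0.0139)) = 1/(2 × 0.01676) = 29.8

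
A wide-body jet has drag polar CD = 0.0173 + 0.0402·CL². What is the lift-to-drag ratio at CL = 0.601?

CD = 0.0173 + 0.0402 × 0.601² = 0.03182
L/D = CL/CD = 0.601 / 0.03182 = 18.9

L/D = 18.9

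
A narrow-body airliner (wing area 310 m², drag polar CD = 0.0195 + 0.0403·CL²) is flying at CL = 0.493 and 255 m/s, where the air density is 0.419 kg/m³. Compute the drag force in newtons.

CD = 0.0195 + 0.0403 × 0.493² = 0.02929
D = ½ρv²S·CD = ½ × 0.419 × 255² × 310 × 0.02929 = 1.24×10^5 N

D = 1.24×10^5 N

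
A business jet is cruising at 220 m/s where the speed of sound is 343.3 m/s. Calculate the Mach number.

M = 0.641

M = v/a = 220 / 343.3 = 0.641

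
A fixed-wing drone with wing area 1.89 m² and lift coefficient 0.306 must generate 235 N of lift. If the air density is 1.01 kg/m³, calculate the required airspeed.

v = 28.4 m/s

L = ½ρv²S·CL ⇒ v = √(2L/(ρ·S·CL))
v = √(2 × 235 / (1.01 × 1.89 × 0.306)) = √804.6 = 28.4 m/s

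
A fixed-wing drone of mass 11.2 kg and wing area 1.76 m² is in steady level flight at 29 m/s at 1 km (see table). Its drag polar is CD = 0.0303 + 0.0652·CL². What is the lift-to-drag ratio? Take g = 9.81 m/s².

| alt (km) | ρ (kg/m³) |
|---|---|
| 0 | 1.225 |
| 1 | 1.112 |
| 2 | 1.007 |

L/D = 4.24

At 1 km, from the table: ρ = 1.112 kg/m³.
In steady level flight, lift balances weight: W = mg = 11.2 × 9.81 = 109.87 N.
Dynamic pressure q = 0.5 × 1.112 × 29² = 467.6 Pa.
CL = W/(q·S) = 109.87 / (467.6 × 1.76) = 0.1335.
CD = 0.0303 + 0.0652 × 0.1335² = 0.03146.
L/D = CL/CD = 0.1335 / 0.03146 = 4.24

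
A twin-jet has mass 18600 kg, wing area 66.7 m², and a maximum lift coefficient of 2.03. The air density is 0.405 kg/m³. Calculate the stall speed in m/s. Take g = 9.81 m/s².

V_stall = 81.6 m/s

Stall occurs when L = W at CL,max. W = mg = 18600 × 9.81 = 1.825×10^5 N.
From L = ½ρV²S·CL,max = W: V_stall = √(2W/(ρSCL,max)) = √(2·1.825×10^5/(0.405·66.7·2.03))
V_stall = √6655 = 81.6 m/s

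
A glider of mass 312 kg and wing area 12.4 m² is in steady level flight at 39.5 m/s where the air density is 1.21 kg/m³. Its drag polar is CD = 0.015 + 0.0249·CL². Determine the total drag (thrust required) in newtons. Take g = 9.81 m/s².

D = 196 N

Level flight ⇒ L = W = m·g = 312 × 9.81 = 3060.7 N.
q = ½ρv² = ½ × 1.21 × 39.5² = 944 Pa.
Required CL = L/(qS) = 3060.7/(944·12.4) = 0.2615.
CD = 0.015 + 0.0249 × 0.2615² = 0.0167.
D = q·S·CD = 944 × 12.4 × 0.0167 = 195.5 N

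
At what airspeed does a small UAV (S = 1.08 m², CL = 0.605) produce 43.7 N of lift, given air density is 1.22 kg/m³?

L = ½ρv²S·CL ⇒ v = √(2L/(ρ·S·CL))
v = √(2 × 43.7 / (1.22 × 1.08 × 0.605)) = √109.6 = 10.5 m/s

v = 10.5 m/s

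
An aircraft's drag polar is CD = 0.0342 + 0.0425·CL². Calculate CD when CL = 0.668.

CD = 0.0342 + 0.0425 × 0.668² = 0.0342 + 0.01896 = 0.0532

CD = 0.0532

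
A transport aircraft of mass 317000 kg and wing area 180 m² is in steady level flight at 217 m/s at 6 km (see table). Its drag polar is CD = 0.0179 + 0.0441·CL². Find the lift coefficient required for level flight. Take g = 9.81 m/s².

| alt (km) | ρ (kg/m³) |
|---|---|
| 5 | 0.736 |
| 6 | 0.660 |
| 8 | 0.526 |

CL = 1.11

At 6 km, from the table: ρ = 0.660 kg/m³.
Level flight ⇒ L = W = m·g = 317000 × 9.81 = 3.1098×10^6 N.
Dynamic pressure q = 0.5 × 0.66 × 217² = 15540 Pa.
Required CL = L/(qS) = 3.1098×10^6/(15540·180) = 1.112.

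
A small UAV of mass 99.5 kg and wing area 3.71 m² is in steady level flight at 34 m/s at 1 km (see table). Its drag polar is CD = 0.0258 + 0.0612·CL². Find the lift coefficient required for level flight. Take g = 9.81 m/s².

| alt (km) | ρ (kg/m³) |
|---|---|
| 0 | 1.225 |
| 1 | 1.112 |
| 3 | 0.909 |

CL = 0.409

At 1 km, from the table: ρ = 1.112 kg/m³.
Level flight ⇒ L = W = m·g = 99.5 × 9.81 = 976.1 N.
q = ½ρv² = ½ × 1.112 × 34² = 642.7 Pa.
Required CL = L/(qS) = 976.1/(642.7·3.71) = 0.4093.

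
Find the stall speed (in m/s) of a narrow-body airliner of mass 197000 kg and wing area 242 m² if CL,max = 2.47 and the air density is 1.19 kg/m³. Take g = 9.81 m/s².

V_stall = 73.7 m/s

Stall occurs when L = W at CL,max. W = mg = 197000 × 9.81 = 1.933×10^6 N.
V_stall = √(2W/(ρ·S·CL,max)) = √(2 × 1.933×10^6 / (1.19 × 242 × 2.47))
V_stall = √5434 = 73.7 m/s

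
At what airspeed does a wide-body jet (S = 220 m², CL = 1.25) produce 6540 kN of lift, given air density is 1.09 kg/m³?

v = 209 m/s

L = ½ρv²S·CL ⇒ v = √(2L/(ρ·S·CL))
v = √(2 × 6.54×10^6 / (1.09 × 220 × 1.25)) = √43640 = 209 m/s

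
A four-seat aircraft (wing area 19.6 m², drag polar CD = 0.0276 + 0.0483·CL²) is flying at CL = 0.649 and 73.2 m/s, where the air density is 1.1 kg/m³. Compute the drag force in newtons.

CD = 0.0276 + 0.0483 × 0.649² = 0.04794
D = ½ρv²S·CD = ½ × 1.1 × 73.2² × 19.6 × 0.04794 = 2770 N

D = 2770 N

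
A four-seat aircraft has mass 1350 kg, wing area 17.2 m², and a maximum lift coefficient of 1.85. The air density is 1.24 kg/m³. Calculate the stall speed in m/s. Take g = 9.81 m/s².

At stall, lift equals weight: L = W = m·g = 1350 × 9.81 = 13240 N.
From L = ½ρV²S·CL,max = W: V_stall = √(2W/(ρSCL,max)) = √(2·13240/(1.24·17.2·1.85))
V_stall = √671.3 = 25.9 m/s

V_stall = 25.9 m/s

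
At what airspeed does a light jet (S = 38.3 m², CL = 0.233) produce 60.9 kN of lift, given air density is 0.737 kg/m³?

L = ½ρv²S·CL ⇒ v = √(2L/(ρ·S·CL))
v = √(2 × 60900 / (0.737 × 38.3 × 0.233)) = √18520 = 136 m/s

v = 136 m/s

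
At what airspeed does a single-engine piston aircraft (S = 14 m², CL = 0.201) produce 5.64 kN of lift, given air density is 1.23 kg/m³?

v = 57.1 m/s

L = ½ρv²S·CL ⇒ v = √(2L/(ρ·S·CL))
v = √(2 × 5640 / (1.23 × 14 × 0.201)) = √3259 = 57.1 m/s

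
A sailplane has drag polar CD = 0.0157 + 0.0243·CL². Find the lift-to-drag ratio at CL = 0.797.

L/D = 25.6

CD = 0.0157 + 0.0243 × 0.797² = 0.03114
L/D = CL/CD = 0.797 / 0.03114 = 25.6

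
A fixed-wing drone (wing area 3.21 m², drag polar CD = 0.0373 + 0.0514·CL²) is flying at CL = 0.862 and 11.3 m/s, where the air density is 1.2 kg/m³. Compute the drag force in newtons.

D = 18.6 N

CD = 0.0373 + 0.0514 × 0.862² = 0.07549
D = ½ρv²S·CD = ½ × 1.2 × 11.3² × 3.21 × 0.07549 = 18.6 N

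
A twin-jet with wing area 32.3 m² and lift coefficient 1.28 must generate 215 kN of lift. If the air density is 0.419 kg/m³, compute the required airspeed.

L = ½ρv²S·CL ⇒ v = √(2L/(ρ·S·CL))
v = √(2 × 2.15×10^5 / (0.419 × 32.3 × 1.28)) = √24820 = 158 m/s

v = 158 m/s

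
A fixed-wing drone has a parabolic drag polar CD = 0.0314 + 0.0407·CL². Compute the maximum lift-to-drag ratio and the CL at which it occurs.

For CD = CD0 + K·CL², (L/D)max occurs at CL* = √(CD0/K) and equals 1/(2√(K·CD0)).
(L/D)max = 1/(2√(0.0407 × 0.0314)) = 1/(2 × 0.03575) = 14
CL* = √(0.0314/0.0407) = 0.878

(L/D)max = 14, at CL = 0.878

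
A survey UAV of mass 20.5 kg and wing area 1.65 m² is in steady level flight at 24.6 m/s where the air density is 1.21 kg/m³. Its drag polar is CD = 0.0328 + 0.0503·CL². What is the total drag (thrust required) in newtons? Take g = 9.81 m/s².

D = 23.2 N

In steady level flight, lift balances weight: W = mg = 20.5 × 9.81 = 201.11 N.
q = ½ρv² = ½ × 1.21 × 24.6² = 366.1 Pa.
CL = 2W/(ρv²S) = 2×201.11/(1.21×24.6²×1.65) = 0.3329.
CD = 0.0328 + 0.0503 × 0.3329² = 0.03837.
D = q·S·CD = 366.1 × 1.65 × 0.03837 = 23.18 N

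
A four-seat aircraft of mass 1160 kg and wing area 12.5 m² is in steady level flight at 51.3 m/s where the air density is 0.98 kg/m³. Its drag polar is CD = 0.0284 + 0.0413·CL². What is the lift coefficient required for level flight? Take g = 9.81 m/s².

CL = 0.706

In steady level flight, lift balances weight: W = mg = 1160 × 9.81 = 11380 N.
Dynamic pressure q = 0.5 × 0.98 × 51.3² = 1290 Pa.
CL = 2W/(ρv²S) = 2×11380/(0.98×51.3²×12.5) = 0.706.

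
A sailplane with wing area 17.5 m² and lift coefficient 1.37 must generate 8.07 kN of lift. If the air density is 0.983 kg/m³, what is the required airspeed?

v = 26.2 m/s

L = ½ρv²S·CL ⇒ v = √(2L/(ρ·S·CL))
v = √(2 × 8070 / (0.983 × 17.5 × 1.37)) = √684.8 = 26.2 m/s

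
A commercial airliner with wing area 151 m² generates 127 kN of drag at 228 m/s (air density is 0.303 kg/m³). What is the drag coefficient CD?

From D = ½ρv²S·CD, rearranging gives CD = 2D/(ρv²S).
CD = 2 × 1.27×10^5 / (0.303 × 228² × 151) = 0.107

CD = 0.107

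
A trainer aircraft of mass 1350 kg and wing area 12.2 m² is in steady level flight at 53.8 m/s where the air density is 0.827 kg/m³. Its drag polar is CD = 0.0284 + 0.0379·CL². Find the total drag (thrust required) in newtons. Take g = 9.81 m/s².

In steady level flight, lift balances weight: W = mg = 1350 × 9.81 = 13244 N.
q = ½ρv² = ½ × 0.827 × 53.8² = 1197 Pa.
CL = 2W/(ρv²S) = 2×13244/(0.827×53.8²×12.2) = 0.907.
CD = 0.0284 + 0.0379 × 0.907² = 0.05958.
D = q·S·CD = 1197 × 12.2 × 0.05958 = 869.9 N

D = 870 N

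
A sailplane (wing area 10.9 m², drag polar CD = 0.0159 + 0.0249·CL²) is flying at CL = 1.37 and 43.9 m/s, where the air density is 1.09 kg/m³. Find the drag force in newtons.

D = 717 N

CD = 0.0159 + 0.0249 × 1.37² = 0.06263
D = ½ρv²S·CD = ½ × 1.09 × 43.9² × 10.9 × 0.06263 = 717 N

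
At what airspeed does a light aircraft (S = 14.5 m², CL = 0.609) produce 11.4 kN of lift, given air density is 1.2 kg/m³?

v = 46.4 m/s

L = ½ρv²S·CL ⇒ v = √(2L/(ρ·S·CL))
v = √(2 × 11400 / (1.2 × 14.5 × 0.609)) = √2152 = 46.4 m/s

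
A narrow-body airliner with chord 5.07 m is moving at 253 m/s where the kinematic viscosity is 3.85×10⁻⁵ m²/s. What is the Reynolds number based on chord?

Re = 3.33×10^7

Re = v·c/ν = 253 × 5.07 / (3.85×10⁻⁵) = 3.33×10^7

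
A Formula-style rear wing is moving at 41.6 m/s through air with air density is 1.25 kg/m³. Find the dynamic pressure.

q = ½ρv² = ½ × 1.25 × 41.6² = 1080 Pa

q = 1080 Pa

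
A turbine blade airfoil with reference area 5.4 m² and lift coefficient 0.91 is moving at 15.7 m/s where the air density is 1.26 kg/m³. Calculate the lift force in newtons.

L = ½ρv²S·CL = ½ × 1.26 × 15.7² × 5.4 × 0.91 = 763 N

L = 763 N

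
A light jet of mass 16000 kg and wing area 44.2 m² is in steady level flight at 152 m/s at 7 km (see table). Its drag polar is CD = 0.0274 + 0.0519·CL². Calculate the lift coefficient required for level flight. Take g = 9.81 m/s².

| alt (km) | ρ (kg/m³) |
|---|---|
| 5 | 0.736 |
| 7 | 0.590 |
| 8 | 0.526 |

CL = 0.521

At 7 km, from the table: ρ = 0.590 kg/m³.
Level flight ⇒ L = W = m·g = 16000 × 9.81 = 1.5696×10^5 N.
Dynamic pressure q = 0.5 × 0.59 × 152² = 6816 Pa.
Required CL = L/(qS) = 1.5696×10^5/(6816·44.2) = 0.521.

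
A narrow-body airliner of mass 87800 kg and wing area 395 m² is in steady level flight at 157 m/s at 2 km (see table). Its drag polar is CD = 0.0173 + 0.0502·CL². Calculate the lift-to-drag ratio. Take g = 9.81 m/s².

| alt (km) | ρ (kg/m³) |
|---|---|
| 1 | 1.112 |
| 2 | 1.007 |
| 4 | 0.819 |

L/D = 9.32

At 2 km, from the table: ρ = 1.007 kg/m³.
In steady level flight, lift balances weight: W = mg = 87800 × 9.81 = 8.6132×10^5 N.
Dynamic pressure q = 0.5 × 1.007 × 157² = 12410 Pa.
Required CL = L/(qS) = 8.6132×10^5/(12410·395) = 0.1757.
CD = 0.0173 + 0.0502 × 0.1757² = 0.01885.
L/D = CL/CD = 0.1757 / 0.01885 = 9.32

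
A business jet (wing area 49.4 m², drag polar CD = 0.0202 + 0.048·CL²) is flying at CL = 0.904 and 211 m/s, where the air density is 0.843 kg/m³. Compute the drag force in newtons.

CD = 0.0202 + 0.048 × 0.904² = 0.05943
D = ½ρv²S·CD = ½ × 0.843 × 211² × 49.4 × 0.05943 = 55100 N

D = 55100 N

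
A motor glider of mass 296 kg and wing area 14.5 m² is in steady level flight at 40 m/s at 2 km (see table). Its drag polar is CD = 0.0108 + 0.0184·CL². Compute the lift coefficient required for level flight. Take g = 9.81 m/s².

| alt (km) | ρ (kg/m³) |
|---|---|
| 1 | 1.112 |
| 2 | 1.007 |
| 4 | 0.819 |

CL = 0.249

At 2 km, from the table: ρ = 1.007 kg/m³.
In steady level flight, lift balances weight: W = mg = 296 × 9.81 = 2903.8 N.
Dynamic pressure q = 0.5 × 1.007 × 40² = 805.6 Pa.
Required CL = L/(qS) = 2903.8/(805.6·14.5) = 0.2486.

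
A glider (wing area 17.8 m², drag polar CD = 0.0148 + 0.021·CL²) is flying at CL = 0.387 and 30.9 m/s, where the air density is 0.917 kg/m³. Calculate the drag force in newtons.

D = 140 N

CD = 0.0148 + 0.021 × 0.387² = 0.01795
D = ½ρv²S·CD = ½ × 0.917 × 30.9² × 17.8 × 0.01795 = 140 N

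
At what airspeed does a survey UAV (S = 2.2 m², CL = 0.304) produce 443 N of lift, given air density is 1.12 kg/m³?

L = ½ρv²S·CL ⇒ v = √(2L/(ρ·S·CL))
v = √(2 × 443 / (1.12 × 2.2 × 0.304)) = √1183 = 34.4 m/s

v = 34.4 m/s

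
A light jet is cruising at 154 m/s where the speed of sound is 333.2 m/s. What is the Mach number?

M = v/a = 154 / 333.2 = 0.462

M = 0.462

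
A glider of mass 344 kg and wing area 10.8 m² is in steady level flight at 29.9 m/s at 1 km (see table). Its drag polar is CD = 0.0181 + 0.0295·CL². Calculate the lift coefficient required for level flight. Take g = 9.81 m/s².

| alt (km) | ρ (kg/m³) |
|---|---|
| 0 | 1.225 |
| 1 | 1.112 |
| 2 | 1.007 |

CL = 0.629

At 1 km, from the table: ρ = 1.112 kg/m³.
In steady level flight, lift balances weight: W = mg = 344 × 9.81 = 3374.6 N.
q = ½ρv² = ½ × 1.112 × 29.9² = 497.1 Pa.
CL = 2W/(ρv²S) = 2×3374.6/(1.112×29.9²×10.8) = 0.6286.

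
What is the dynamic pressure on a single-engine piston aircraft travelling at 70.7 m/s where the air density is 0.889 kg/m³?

q = 2220 Pa

q = ½ρv² = ½ × 0.889 × 70.7² = 2220 Pa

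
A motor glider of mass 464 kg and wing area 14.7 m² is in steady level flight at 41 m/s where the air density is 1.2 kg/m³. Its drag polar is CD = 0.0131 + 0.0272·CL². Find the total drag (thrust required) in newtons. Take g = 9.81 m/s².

Weight W = mg = 464 × 9.81 = 4551.8 N; in level flight L = W.
q = ½ρv² = ½ × 1.2 × 41² = 1009 Pa.
CL = W/(q·S) = 4551.8 / (1009 × 14.7) = 0.307.
CD = 0.0131 + 0.0272 × 0.307² = 0.01566.
D = q·S·CD = 1009 × 14.7 × 0.01566 = 232.2 N

D = 232 N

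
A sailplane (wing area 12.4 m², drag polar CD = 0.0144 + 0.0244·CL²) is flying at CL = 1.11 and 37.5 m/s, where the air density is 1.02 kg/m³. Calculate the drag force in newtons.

CD = 0.0144 + 0.0244 × 1.11² = 0.04446
D = ½ρv²S·CD = ½ × 1.02 × 37.5² × 12.4 × 0.04446 = 395 N

D = 395 N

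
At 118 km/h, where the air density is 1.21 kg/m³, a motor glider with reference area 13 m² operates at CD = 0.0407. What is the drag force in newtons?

Convert speed: v = 118 km/h ÷ 3.6 = 32.78 m/s.
D = ½ρv²S·CD = ½ × 1.21 × 32.78² × 13 × 0.0407 = 344 N

D = 344 N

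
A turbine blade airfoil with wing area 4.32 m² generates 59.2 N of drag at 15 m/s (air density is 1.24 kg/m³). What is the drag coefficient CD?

From D = ½ρv²S·CD, rearranging gives CD = 2D/(ρv²S).
CD = 2 × 59.2 / (1.24 × 15² × 4.32) = 0.0982

CD = 0.0982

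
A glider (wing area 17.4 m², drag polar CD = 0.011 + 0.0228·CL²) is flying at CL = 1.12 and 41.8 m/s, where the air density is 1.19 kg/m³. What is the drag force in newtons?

D = 716 N

CD = 0.011 + 0.0228 × 1.12² = 0.0396
D = ½ρv²S·CD = ½ × 1.19 × 41.8² × 17.4 × 0.0396 = 716 N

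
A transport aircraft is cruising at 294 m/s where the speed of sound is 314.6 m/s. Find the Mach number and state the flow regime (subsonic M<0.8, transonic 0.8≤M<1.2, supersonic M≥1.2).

M = 0.935 (transonic)

M = v/a = 294 / 314.6 = 0.935
M = 0.935 → transonic.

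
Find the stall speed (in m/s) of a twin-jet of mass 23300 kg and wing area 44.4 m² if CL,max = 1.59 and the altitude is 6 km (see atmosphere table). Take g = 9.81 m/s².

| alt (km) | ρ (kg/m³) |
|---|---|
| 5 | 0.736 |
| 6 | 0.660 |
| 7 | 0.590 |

At 6 km, from the table: ρ = 0.660 kg/m³.
Stall occurs when L = W at CL,max. W = mg = 23300 × 9.81 = 2.286×10^5 N.
V_stall = √(2W/(ρ·S·CL,max)) = √(2 × 2.286×10^5 / (0.66 × 44.4 × 1.59))
V_stall = √9811 = 99.1 m/s

V_stall = 99.1 m/s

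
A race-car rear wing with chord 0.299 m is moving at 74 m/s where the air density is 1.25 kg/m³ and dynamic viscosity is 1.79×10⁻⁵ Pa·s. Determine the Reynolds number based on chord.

Re = ρ·v·c/μ = 1.25 × 74 × 0.299 / (1.79×10⁻⁵) = 1.55×10^6

Re = 1.55×10^6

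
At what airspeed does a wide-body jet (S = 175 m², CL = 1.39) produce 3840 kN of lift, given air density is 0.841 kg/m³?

L = ½ρv²S·CL ⇒ v = √(2L/(ρ·S·CL))
v = √(2 × 3.84×10^6 / (0.841 × 175 × 1.39)) = √37540 = 194 m/s

v = 194 m/s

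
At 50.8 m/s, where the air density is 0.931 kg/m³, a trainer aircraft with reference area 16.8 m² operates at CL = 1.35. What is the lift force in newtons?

Dynamic pressure q = ½ρv² = ½ × 0.931 × 50.8² = 1201 Pa.
L = q·S·CL = 1201 × 16.8 × 1.35 = 27200 N ≈ 27.2 kN

L = 27200 N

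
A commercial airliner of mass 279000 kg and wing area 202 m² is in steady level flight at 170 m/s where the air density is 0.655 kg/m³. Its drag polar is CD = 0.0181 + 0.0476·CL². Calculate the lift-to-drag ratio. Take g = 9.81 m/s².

L/D = 12.4

Level flight ⇒ L = W = m·g = 279000 × 9.81 = 2.737×10^6 N.
q = ½ρv² = ½ × 0.655 × 170² = 9465 Pa.
CL = 2W/(ρv²S) = 2×2.737×10^6/(0.655×170²×202) = 1.432.
CD = 0.0181 + 0.0476 × 1.432² = 0.1157.
L/D = CL/CD = 1.432 / 0.1157 = 12.4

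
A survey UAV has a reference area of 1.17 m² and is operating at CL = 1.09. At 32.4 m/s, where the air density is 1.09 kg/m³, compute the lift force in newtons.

L = 730 N

Dynamic pressure q = ½ρv² = ½ × 1.09 × 32.4² = 572.1 Pa.
L = q·S·CL = 572.1 × 1.17 × 1.09 = 730 N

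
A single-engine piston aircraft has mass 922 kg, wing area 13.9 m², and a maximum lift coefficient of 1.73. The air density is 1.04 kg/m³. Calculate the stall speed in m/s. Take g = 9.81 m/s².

At stall, lift equals weight: L = W = m·g = 922 × 9.81 = 9045 N.
V_stall = √(2W/(ρ·S·CL,max)) = √(2 × 9045 / (1.04 × 13.9 × 1.73))
V_stall = √723.3 = 26.9 m/s

V_stall = 26.9 m/s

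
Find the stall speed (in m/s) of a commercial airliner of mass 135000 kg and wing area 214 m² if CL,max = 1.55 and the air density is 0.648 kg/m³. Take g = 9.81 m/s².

V_stall = 111 m/s

At stall, lift equals weight: L = W = m·g = 135000 × 9.81 = 1.324×10^6 N.
From L = ½ρV²S·CL,max = W: V_stall = √(2W/(ρSCL,max)) = √(2·1.324×10^6/(0.648·214·1.55))
V_stall = √12320 = 111 m/s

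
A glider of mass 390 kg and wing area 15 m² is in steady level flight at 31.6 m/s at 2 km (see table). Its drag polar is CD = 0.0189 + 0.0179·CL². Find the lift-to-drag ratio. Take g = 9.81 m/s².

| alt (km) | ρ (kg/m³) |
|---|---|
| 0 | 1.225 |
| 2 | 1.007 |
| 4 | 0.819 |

L/D = 21.6

At 2 km, from the table: ρ = 1.007 kg/m³.
In steady level flight, lift balances weight: W = mg = 390 × 9.81 = 3825.9 N.
q = ½ρv² = ½ × 1.007 × 31.6² = 502.8 Pa.
CL = 2W/(ρv²S) = 2×3825.9/(1.007×31.6²×15) = 0.5073.
CD = 0.0189 + 0.0179 × 0.5073² = 0.02351.
L/D = CL/CD = 0.5073 / 0.02351 = 21.6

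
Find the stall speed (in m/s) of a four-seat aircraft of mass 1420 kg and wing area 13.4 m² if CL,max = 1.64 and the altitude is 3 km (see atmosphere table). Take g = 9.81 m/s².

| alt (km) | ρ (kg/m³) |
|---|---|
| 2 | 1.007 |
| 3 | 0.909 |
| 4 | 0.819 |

At 3 km, from the table: ρ = 0.909 kg/m³.
At stall, lift equals weight: L = W = m·g = 1420 × 9.81 = 13930 N.
From L = ½ρV²S·CL,max = W: V_stall = √(2W/(ρSCL,max)) = √(2·13930/(0.909·13.4·1.64))
V_stall = √1395 = 37.3 m/s

V_stall = 37.3 m/s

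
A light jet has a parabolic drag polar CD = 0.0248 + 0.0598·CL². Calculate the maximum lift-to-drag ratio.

For CD = CD0 + K·CL², (L/D)max occurs at CL* = √(CD0/K) and equals 1/(2√(K·CD0)).
(L/D)max = 1/(2√(0.0598 × 0.0248)) = 1/(2 × 0.03851) = 13

(L/D)max = 13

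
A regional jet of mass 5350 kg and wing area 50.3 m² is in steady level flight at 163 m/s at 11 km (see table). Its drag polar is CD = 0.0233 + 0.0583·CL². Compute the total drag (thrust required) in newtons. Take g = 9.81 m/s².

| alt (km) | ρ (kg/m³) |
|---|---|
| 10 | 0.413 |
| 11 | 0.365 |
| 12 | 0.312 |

D = 6340 N

At 11 km, from the table: ρ = 0.365 kg/m³.
Level flight ⇒ L = W = m·g = 5350 × 9.81 = 52484 N.
Dynamic pressure q = 0.5 × 0.365 × 163² = 4849 Pa.
CL = 2W/(ρv²S) = 2×52484/(0.365×163²×50.3) = 0.2152.
CD = 0.0233 + 0.0583 × 0.2152² = 0.026.
D = q·S·CD = 4849 × 50.3 × 0.026 = 6341 N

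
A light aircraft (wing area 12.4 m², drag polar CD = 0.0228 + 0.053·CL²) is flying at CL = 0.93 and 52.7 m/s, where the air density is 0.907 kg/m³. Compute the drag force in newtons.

CD = 0.0228 + 0.053 × 0.93² = 0.06864
D = ½ρv²S·CD = ½ × 0.907 × 52.7² × 12.4 × 0.06864 = 1070 N

D = 1070 N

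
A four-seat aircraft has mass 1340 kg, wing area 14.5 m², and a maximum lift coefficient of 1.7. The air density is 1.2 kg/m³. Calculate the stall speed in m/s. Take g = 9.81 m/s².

V_stall = 29.8 m/s

Stall occurs when L = W at CL,max. W = mg = 1340 × 9.81 = 13150 N.
V_stall = √(2W/(ρ·S·CL,max)) = √(2 × 13150 / (1.2 × 14.5 × 1.7))
V_stall = √888.8 = 29.8 m/s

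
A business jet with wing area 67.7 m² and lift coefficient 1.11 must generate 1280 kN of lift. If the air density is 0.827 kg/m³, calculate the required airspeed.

L = ½ρv²S·CL ⇒ v = √(2L/(ρ·S·CL))
v = √(2 × 1.28×10^6 / (0.827 × 67.7 × 1.11)) = √41190 = 203 m/s

v = 203 m/s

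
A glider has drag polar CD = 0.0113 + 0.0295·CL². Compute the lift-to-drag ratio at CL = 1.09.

CD = 0.0113 + 0.0295 × 1.09² = 0.04635
L/D = CL/CD = 1.09 / 0.04635 = 23.5

L/D = 23.5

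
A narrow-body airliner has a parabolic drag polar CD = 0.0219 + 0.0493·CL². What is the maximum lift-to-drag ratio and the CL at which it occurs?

(L/D)max = 15.2, at CL = 0.666

For CD = CD0 + K·CL², (L/D)max occurs at CL* = √(CD0/K) and equals 1/(2√(K·CD0)).
(L/D)max = 1/(2√(0.0493 × 0.0219)) = 1/(2 × 0.03286) = 15.2
CL* = √(0.0219/0.0493) = 0.666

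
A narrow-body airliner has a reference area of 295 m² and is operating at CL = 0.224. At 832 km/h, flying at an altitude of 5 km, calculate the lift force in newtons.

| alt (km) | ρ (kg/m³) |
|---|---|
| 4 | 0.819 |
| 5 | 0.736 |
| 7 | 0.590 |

At 5 km, from the table: ρ = 0.736 kg/m³.
Convert speed: v = 832 km/h ÷ 3.6 = 231.1 m/s.
L = ½ρv²S·CL = ½ × 0.736 × 231.1² × 295 × 0.224 = 1.3×10^6 N ≈ 1300 kN

L = 1.3×10^6 N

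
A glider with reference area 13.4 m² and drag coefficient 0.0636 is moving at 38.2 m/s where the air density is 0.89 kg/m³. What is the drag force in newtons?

D = ½ρv²S·CD = ½ × 0.89 × 38.2² × 13.4 × 0.0636 = 553 N

D = 553 N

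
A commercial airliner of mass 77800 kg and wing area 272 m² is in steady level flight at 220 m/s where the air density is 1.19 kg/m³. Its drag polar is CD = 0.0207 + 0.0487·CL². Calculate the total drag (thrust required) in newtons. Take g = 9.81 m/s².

Level flight ⇒ L = W = m·g = 77800 × 9.81 = 7.6322×10^5 N.
Dynamic pressure q = 0.5 × 1.19 × 220² = 28800 Pa.
CL = W/(q·S) = 7.6322×10^5 / (28800 × 272) = 0.09744.
CD = 0.0207 + 0.0487 × 0.09744² = 0.02116.
D = q·S·CD = 28800 × 272 × 0.02116 = 1.658×10^5 N

D = 1.66×10^5 N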